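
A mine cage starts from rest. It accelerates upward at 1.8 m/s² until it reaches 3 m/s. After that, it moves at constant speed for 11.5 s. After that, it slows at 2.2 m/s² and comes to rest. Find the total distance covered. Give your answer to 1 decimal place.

Phase 1 (accelerating): v₀ = 0 m/s, a = 1.8 m/s².
v = v₀ + at → t = (3 − 0) / 1.8 = 1.67 s
v² = v₀² + 2aΔx → Δx = (3² − 0²)/(2·1.8) = 2.50 m

Phase 2 (constant speed): v₀ = 3.00 m/s, a = 0 m/s².
v = v₀ + at = 3.00 + (0)(11.5) = 3.00 m/s
Δx = v₀t + ½at² = 3.00·11.5 + 0.5·0·11.5² = 34.5 m

Phase 3 (decelerating): v₀ = 3.00 m/s, a = -2.2 m/s².
v = v₀ + at → t = (0 − 3.00) / -2.2 = 1.36 s
v² = v₀² + 2aΔx → Δx = (0² − 3.00²)/(2·-2.2) = 2.05 m
Total distance = 2.50 + 34.5 + 2.05 = 39.0 m

39.0 m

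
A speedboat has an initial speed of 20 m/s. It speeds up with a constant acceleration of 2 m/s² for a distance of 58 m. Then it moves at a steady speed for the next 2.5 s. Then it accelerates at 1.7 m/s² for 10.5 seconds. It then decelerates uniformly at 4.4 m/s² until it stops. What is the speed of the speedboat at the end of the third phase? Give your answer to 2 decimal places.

Phase 1 (accelerating): v₀ = 20.0 m/s, a = 2 m/s².
v² = v₀² + 2aΔx = 20.0² + 2·2·58 = 632 → v = 25.1 m/s
t = (v − v₀)/a = (25.1 − 20.0)/2 = 2.57 s

Phase 2 (constant speed): v₀ = 25.1 m/s, a = 0 m/s².
v = v₀ + at = 25.1 + (0)(2.5) = 25.1 m/s
Δx = v₀t + ½at² = 25.1·2.5 + 0.5·0·2.5² = 62.8 m

Phase 3 (accelerating): v₀ = 25.1 m/s, a = 1.7 m/s².
v = v₀ + at = 25.1 + (1.7)(10.5) = 43.0 m/s
Δx = v₀t + ½at² = 25.1·10.5 + 0.5·1.7·10.5² = 358 m
Speed at end of phase 3 = 43.0 m/s

42.99 m/s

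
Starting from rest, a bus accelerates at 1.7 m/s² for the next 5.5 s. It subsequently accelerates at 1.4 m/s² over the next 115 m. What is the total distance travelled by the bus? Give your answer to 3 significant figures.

Phase 1 (accelerating): v₀ = 0 m/s, a = 1.7 m/s².
v = v₀ + at = 0 + (1.7)(5.5) = 9.35 m/s
Δx = v₀t + ½at² = 0·5.5 + 0.5·1.7·5.5² = 25.7 m

Phase 2 (accelerating): v₀ = 9.35 m/s, a = 1.4 m/s².
v² = v₀² + 2aΔx = 9.35² + 2·1.4·115 = 409 → v = 20.2 m/s
t = (v − v₀)/a = (20.2 − 9.35)/1.4 = 7.77 s
Total distance = 25.7 + 115 = 141 m

141 m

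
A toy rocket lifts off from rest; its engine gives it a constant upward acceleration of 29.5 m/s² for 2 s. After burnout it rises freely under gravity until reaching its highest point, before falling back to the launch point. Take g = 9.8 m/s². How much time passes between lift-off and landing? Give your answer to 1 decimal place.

15.0 s

Phase 1 (powered ascent): v₀ = 0 m/s, a = 29.5 m/s².
v = v₀ + at = 0 + (29.5)(2) = 59.0 m/s
Δx = v₀t + ½at² = 0·2 + 0.5·29.5·2² = 59.0 m

Phase 2 (coasting upward): v₀ = 59.0 m/s, a = -9.8 m/s².
v = v₀ + at → t = (0 − 59.0) / -9.8 = 6.02 s
v² = v₀² + 2aΔx → Δx = (0² − 59.0²)/(2·-9.8) = 178 m

Phase 3 (free fall): v₀ = 0 m/s, a = -9.8 m/s².
Falls 237 m from rest: t = √(2·237/9.8) = 6.95 s; v = g·t = 68.1 m/s.
Total time = 2.00 + 6.02 + 6.95 = 15.0 s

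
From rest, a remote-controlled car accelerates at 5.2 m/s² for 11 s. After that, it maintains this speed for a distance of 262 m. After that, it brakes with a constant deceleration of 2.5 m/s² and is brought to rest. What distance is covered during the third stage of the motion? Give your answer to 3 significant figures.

Phase 1 (accelerating): v₀ = 0 m/s, a = 5.2 m/s².
v = v₀ + at = 0 + (5.2)(11) = 57.2 m/s
Δx = v₀t + ½at² = 0·11 + 0.5·5.2·11² = 315 m

Phase 2 (constant speed): v₀ = 57.2 m/s, a = 0 m/s².
Constant speed: t = d/v = 262/57.2 = 4.58 s

Phase 3 (decelerating): v₀ = 57.2 m/s, a = -2.5 m/s².
v = v₀ + at → t = (0 − 57.2) / -2.5 = 22.9 s
v² = v₀² + 2aΔx → Δx = (0² − 57.2²)/(2·-2.5) = 654 m
Distance in phase 3 = 654 m

654 m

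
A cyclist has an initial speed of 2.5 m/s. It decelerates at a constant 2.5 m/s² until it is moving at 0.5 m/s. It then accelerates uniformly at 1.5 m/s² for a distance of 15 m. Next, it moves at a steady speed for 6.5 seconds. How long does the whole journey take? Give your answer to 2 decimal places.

11.45 s

Phase 1 (decelerating): v₀ = 2.50 m/s, a = -2.5 m/s².
v = v₀ + at → t = (0.5 − 2.50) / -2.5 = 0.800 s
v² = v₀² + 2aΔx → Δx = (0.5² − 2.50²)/(2·-2.5) = 1.20 m

Phase 2 (accelerating): v₀ = 0.500 m/s, a = 1.5 m/s².
v² = v₀² + 2aΔx = 0.500² + 2·1.5·15 = 45.2 → v = 6.73 m/s
t = (v − v₀)/a = (6.73 − 0.500)/1.5 = 4.15 s

Phase 3 (constant speed): v₀ = 6.73 m/s, a = 0 m/s².
v = v₀ + at = 6.73 + (0)(6.5) = 6.73 m/s
Δx = v₀t + ½at² = 6.73·6.5 + 0.5·0·6.5² = 43.7 m
Total time = 0.800 + 4.15 + 6.50 = 11.5 s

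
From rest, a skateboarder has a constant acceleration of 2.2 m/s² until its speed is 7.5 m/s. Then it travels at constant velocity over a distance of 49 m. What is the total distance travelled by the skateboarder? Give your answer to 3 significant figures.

Phase 1 (accelerating): v₀ = 0 m/s, a = 2.2 m/s².
v = v₀ + at → t = (7.5 − 0) / 2.2 = 3.41 s
v² = v₀² + 2aΔx → Δx = (7.5² − 0²)/(2·2.2) = 12.8 m

Phase 2 (constant speed): v₀ = 7.50 m/s, a = 0 m/s².
Constant speed: t = d/v = 49/7.50 = 6.53 s
Total distance = 12.8 + 49.0 = 61.8 m

61.8 m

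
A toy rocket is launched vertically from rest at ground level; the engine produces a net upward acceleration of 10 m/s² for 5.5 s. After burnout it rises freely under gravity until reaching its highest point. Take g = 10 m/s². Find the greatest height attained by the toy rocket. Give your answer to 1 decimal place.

Phase 1 (powered ascent): v₀ = 0 m/s, a = 10 m/s².
v = v₀ + at = 0 + (10)(5.5) = 55.0 m/s
Δx = v₀t + ½at² = 0·5.5 + 0.5·10·5.5² = 151 m

Phase 2 (coasting upward): v₀ = 55.0 m/s, a = -10 m/s².
v = v₀ + at → t = (0 − 55.0) / -10 = 5.50 s
v² = v₀² + 2aΔx → Δx = (0² − 55.0²)/(2·-10) = 151 m
Maximum height = 151 + 151 = 302 m

302.5 m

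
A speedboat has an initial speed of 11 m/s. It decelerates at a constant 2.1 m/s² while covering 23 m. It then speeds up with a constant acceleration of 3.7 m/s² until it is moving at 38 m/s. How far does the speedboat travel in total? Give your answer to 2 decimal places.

Phase 1 (decelerating): v₀ = 11.0 m/s, a = -2.1 m/s².
v² = v₀² + 2aΔx = 11.0² + 2·-2.1·23 = 24.4 → v = 4.94 m/s
t = (v − v₀)/a = (4.94 − 11.0)/-2.1 = 2.89 s

Phase 2 (accelerating): v₀ = 4.94 m/s, a = 3.7 m/s².
v = v₀ + at → t = (38 − 4.94) / 3.7 = 8.94 s
v² = v₀² + 2aΔx → Δx = (38² − 4.94²)/(2·3.7) = 192 m
Total distance = 23.0 + 192 = 215 m

214.84 m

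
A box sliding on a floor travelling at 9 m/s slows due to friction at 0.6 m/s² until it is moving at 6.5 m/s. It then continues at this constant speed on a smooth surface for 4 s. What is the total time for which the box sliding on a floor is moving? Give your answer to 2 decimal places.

Phase 1 (decelerating): v₀ = 9.00 m/s, a = -0.6 m/s².
v = v₀ + at → t = (6.5 − 9.00) / -0.6 = 4.17 s
v² = v₀² + 2aΔx → Δx = (6.5² − 9.00²)/(2·-0.6) = 32.3 m

Phase 2 (constant speed): v₀ = 6.50 m/s, a = 0 m/s².
v = v₀ + at = 6.50 + (0)(4) = 6.50 m/s
Δx = v₀t + ½at² = 6.50·4 + 0.5·0·4² = 26.0 m
Total time = 4.17 + 4.00 = 8.17 s

8.17 s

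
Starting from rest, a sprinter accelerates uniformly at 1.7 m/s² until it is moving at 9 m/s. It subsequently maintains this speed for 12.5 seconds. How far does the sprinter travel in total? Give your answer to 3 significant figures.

136 m

Phase 1 (accelerating): v₀ = 0 m/s, a = 1.7 m/s².
v = v₀ + at → t = (9 − 0) / 1.7 = 5.29 s
v² = v₀² + 2aΔx → Δx = (9² − 0²)/(2·1.7) = 23.8 m

Phase 2 (constant speed): v₀ = 9.00 m/s, a = 0 m/s².
v = v₀ + at = 9.00 + (0)(12.5) = 9.00 m/s
Δx = v₀t + ½at² = 9.00·12.5 + 0.5·0·12.5² = 112 m
Total distance = 23.8 + 112 = 136 m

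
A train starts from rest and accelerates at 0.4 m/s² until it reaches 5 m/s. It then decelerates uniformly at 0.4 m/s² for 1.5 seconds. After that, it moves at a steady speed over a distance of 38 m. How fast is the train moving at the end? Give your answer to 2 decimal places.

Phase 1 (accelerating): v₀ = 0 m/s, a = 0.4 m/s².
v = v₀ + at → t = (5 − 0) / 0.4 = 12.5 s
v² = v₀² + 2aΔx → Δx = (5² − 0²)/(2·0.4) = 31.2 m

Phase 2 (decelerating): v₀ = 5.00 m/s, a = -0.4 m/s².
v = v₀ + at = 5.00 + (-0.4)(1.5) = 4.40 m/s
Δx = v₀t + ½at² = 5.00·1.5 + 0.5·-0.4·1.5² = 7.05 m

Phase 3 (constant speed): v₀ = 4.40 m/s, a = 0 m/s².
Constant speed: t = d/v = 38/4.40 = 8.64 s
Final speed = 4.40 m/s

4.40 m/s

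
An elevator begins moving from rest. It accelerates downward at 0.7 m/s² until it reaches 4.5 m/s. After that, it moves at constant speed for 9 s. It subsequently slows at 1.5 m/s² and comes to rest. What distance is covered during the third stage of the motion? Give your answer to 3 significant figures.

6.75 m

Phase 1 (accelerating): v₀ = 0 m/s, a = 0.7 m/s².
v = v₀ + at → t = (4.5 − 0) / 0.7 = 6.43 s
v² = v₀² + 2aΔx → Δx = (4.5² − 0²)/(2·0.7) = 14.5 m

Phase 2 (constant speed): v₀ = 4.50 m/s, a = 0 m/s².
v = v₀ + at = 4.50 + (0)(9) = 4.50 m/s
Δx = v₀t + ½at² = 4.50·9 + 0.5·0·9² = 40.5 m

Phase 3 (decelerating): v₀ = 4.50 m/s, a = -1.5 m/s².
v = v₀ + at → t = (0 − 4.50) / -1.5 = 3.00 s
v² = v₀² + 2aΔx → Δx = (0² − 4.50²)/(2·-1.5) = 6.75 m
Distance in phase 3 = 6.75 m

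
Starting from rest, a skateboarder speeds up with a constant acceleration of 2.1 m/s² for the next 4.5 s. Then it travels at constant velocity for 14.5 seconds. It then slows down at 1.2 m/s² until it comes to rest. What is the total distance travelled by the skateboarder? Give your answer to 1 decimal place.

195.5 m

Phase 1 (accelerating): v₀ = 0 m/s, a = 2.1 m/s².
v = v₀ + at = 0 + (2.1)(4.5) = 9.45 m/s
Δx = v₀t + ½at² = 0·4.5 + 0.5·2.1·4.5² = 21.3 m

Phase 2 (constant speed): v₀ = 9.45 m/s, a = 0 m/s².
v = v₀ + at = 9.45 + (0)(14.5) = 9.45 m/s
Δx = v₀t + ½at² = 9.45·14.5 + 0.5·0·14.5² = 137 m

Phase 3 (decelerating): v₀ = 9.45 m/s, a = -1.2 m/s².
v = v₀ + at → t = (0 − 9.45) / -1.2 = 7.88 s
v² = v₀² + 2aΔx → Δx = (0² − 9.45²)/(2·-1.2) = 37.2 m
Total distance = 21.3 + 137 + 37.2 = 195 m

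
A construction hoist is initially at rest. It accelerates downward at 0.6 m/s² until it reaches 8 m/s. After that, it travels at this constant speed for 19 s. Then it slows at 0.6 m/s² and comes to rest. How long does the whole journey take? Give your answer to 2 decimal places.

45.67 s

Phase 1 (accelerating): v₀ = 0 m/s, a = 0.6 m/s².
v = v₀ + at → t = (8 − 0) / 0.6 = 13.3 s
v² = v₀² + 2aΔx → Δx = (8² − 0²)/(2·0.6) = 53.3 m

Phase 2 (constant speed): v₀ = 8.00 m/s, a = 0 m/s².
v = v₀ + at = 8.00 + (0)(19) = 8.00 m/s
Δx = v₀t + ½at² = 8.00·19 + 0.5·0·19² = 152 m

Phase 3 (decelerating): v₀ = 8.00 m/s, a = -0.6 m/s².
v = v₀ + at → t = (0 − 8.00) / -0.6 = 13.3 s
v² = v₀² + 2aΔx → Δx = (0² − 8.00²)/(2·-0.6) = 53.3 m
Total time = 13.3 + 19.0 + 13.3 = 45.7 s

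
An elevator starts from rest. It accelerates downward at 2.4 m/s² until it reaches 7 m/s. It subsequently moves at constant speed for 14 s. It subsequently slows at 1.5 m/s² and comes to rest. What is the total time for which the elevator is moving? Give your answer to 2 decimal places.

Phase 1 (accelerating): v₀ = 0 m/s, a = 2.4 m/s².
v = v₀ + at → t = (7 − 0) / 2.4 = 2.92 s
v² = v₀² + 2aΔx → Δx = (7² − 0²)/(2·2.4) = 10.2 m

Phase 2 (constant speed): v₀ = 7.00 m/s, a = 0 m/s².
v = v₀ + at = 7.00 + (0)(14) = 7.00 m/s
Δx = v₀t + ½at² = 7.00·14 + 0.5·0·14² = 98.0 m

Phase 3 (decelerating): v₀ = 7.00 m/s, a = -1.5 m/s².
v = v₀ + at → t = (0 − 7.00) / -1.5 = 4.67 s
v² = v₀² + 2aΔx → Δx = (0² − 7.00²)/(2·-1.5) = 16.3 m
Total time = 2.92 + 14.0 + 4.67 = 21.6 s

21.58 s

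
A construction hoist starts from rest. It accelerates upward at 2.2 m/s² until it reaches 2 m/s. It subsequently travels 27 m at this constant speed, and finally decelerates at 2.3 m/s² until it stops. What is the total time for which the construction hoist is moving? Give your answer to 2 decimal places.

15.28 s

Phase 1 (accelerating): v₀ = 0 m/s, a = 2.2 m/s².
v = v₀ + at → t = (2 − 0) / 2.2 = 0.909 s
v² = v₀² + 2aΔx → Δx = (2² − 0²)/(2·2.2) = 0.909 m

Phase 2 (constant speed): v₀ = 2.00 m/s, a = 0 m/s².
Constant speed: t = d/v = 27/2.00 = 13.5 s

Phase 3 (decelerating): v₀ = 2.00 m/s, a = -2.3 m/s².
v = v₀ + at → t = (0 − 2.00) / -2.3 = 0.870 s
v² = v₀² + 2aΔx → Δx = (0² − 2.00²)/(2·-2.3) = 0.870 m
Total time = 0.909 + 13.5 + 0.870 = 15.3 s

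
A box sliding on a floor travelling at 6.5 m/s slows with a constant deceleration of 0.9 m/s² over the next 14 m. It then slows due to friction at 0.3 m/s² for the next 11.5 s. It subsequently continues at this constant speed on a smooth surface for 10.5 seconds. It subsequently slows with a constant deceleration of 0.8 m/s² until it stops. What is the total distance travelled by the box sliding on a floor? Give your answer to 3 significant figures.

Phase 1 (decelerating): v₀ = 6.50 m/s, a = -0.9 m/s².
v² = v₀² + 2aΔx = 6.50² + 2·-0.9·14 = 17.1 → v = 4.13 m/s
t = (v − v₀)/a = (4.13 − 6.50)/-0.9 = 2.63 s

Phase 2 (decelerating): v₀ = 4.13 m/s, a = -0.3 m/s².
v = v₀ + at = 4.13 + (-0.3)(11.5) = 0.679 m/s
Δx = v₀t + ½at² = 4.13·11.5 + 0.5·-0.3·11.5² = 27.6 m

Phase 3 (constant speed): v₀ = 0.679 m/s, a = 0 m/s².
v = v₀ + at = 0.679 + (0)(10.5) = 0.679 m/s
Δx = v₀t + ½at² = 0.679·10.5 + 0.5·0·10.5² = 7.13 m

Phase 4 (decelerating): v₀ = 0.679 m/s, a = -0.8 m/s².
v = v₀ + at → t = (0 − 0.679) / -0.8 = 0.849 s
v² = v₀² + 2aΔx → Δx = (0² − 0.679²)/(2·-0.8) = 0.288 m
Total distance = 14.0 + 27.6 + 7.13 + 0.288 = 49.1 m

49.1 m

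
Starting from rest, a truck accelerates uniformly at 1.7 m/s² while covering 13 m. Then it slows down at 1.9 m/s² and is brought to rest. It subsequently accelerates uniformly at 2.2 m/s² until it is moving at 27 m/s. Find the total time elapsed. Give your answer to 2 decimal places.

Phase 1 (accelerating): v₀ = 0 m/s, a = 1.7 m/s².
v² = v₀² + 2aΔx = 0² + 2·1.7·13 = 44.2 → v = 6.65 m/s
t = (v − v₀)/a = (6.65 − 0)/1.7 = 3.91 s

Phase 2 (decelerating): v₀ = 6.65 m/s, a = -1.9 m/s².
v = v₀ + at → t = (0 − 6.65) / -1.9 = 3.50 s
v² = v₀² + 2aΔx → Δx = (0² − 6.65²)/(2·-1.9) = 11.6 m

Phase 3 (accelerating): v₀ = 0 m/s, a = 2.2 m/s².
v = v₀ + at → t = (27 − 0) / 2.2 = 12.3 s
v² = v₀² + 2aΔx → Δx = (27² − 0²)/(2·2.2) = 166 m
Total time = 3.91 + 3.50 + 12.3 = 19.7 s

19.68 s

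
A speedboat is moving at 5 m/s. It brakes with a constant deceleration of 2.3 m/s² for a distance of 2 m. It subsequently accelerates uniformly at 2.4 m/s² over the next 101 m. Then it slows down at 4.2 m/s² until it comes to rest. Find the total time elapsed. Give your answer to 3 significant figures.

13.4 s

Phase 1 (decelerating): v₀ = 5.00 m/s, a = -2.3 m/s².
v² = v₀² + 2aΔx = 5.00² + 2·-2.3·2 = 15.8 → v = 3.97 m/s
t = (v − v₀)/a = (3.97 − 5.00)/-2.3 = 0.446 s

Phase 2 (accelerating): v₀ = 3.97 m/s, a = 2.4 m/s².
v² = v₀² + 2aΔx = 3.97² + 2·2.4·101 = 501 → v = 22.4 m/s
t = (v − v₀)/a = (22.4 − 3.97)/2.4 = 7.67 s

Phase 3 (decelerating): v₀ = 22.4 m/s, a = -4.2 m/s².
v = v₀ + at → t = (0 − 22.4) / -4.2 = 5.33 s
v² = v₀² + 2aΔx → Δx = (0² − 22.4²)/(2·-4.2) = 59.6 m
Total time = 0.446 + 7.67 + 5.33 = 13.4 s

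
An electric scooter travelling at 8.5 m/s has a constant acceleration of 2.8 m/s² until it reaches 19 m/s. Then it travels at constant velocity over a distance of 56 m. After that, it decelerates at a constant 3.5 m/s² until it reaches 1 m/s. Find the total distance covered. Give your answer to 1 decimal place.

159.0 m

Phase 1 (accelerating): v₀ = 8.50 m/s, a = 2.8 m/s².
v = v₀ + at → t = (19 − 8.50) / 2.8 = 3.75 s
v² = v₀² + 2aΔx → Δx = (19² − 8.50²)/(2·2.8) = 51.6 m

Phase 2 (constant speed): v₀ = 19.0 m/s, a = 0 m/s².
Constant speed: t = d/v = 56/19.0 = 2.95 s

Phase 3 (decelerating): v₀ = 19.0 m/s, a = -3.5 m/s².
v = v₀ + at → t = (1 − 19.0) / -3.5 = 5.14 s
v² = v₀² + 2aΔx → Δx = (1² − 19.0²)/(2·-3.5) = 51.4 m
Total distance = 51.6 + 56.0 + 51.4 = 159 m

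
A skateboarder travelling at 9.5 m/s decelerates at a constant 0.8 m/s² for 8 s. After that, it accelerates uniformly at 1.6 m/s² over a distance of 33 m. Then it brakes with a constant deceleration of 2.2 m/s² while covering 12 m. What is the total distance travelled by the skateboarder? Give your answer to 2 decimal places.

95.40 m

Phase 1 (decelerating): v₀ = 9.50 m/s, a = -0.8 m/s².
v = v₀ + at = 9.50 + (-0.8)(8) = 3.10 m/s
Δx = v₀t + ½at² = 9.50·8 + 0.5·-0.8·8² = 50.4 m

Phase 2 (accelerating): v₀ = 3.10 m/s, a = 1.6 m/s².
v² = v₀² + 2aΔx = 3.10² + 2·1.6·33 = 115 → v = 10.7 m/s
t = (v − v₀)/a = (10.7 − 3.10)/1.6 = 4.77 s

Phase 3 (decelerating): v₀ = 10.7 m/s, a = -2.2 m/s².
v² = v₀² + 2aΔx = 10.7² + 2·-2.2·12 = 62.4 → v = 7.90 m/s
t = (v − v₀)/a = (7.90 − 10.7)/-2.2 = 1.29 s
Total distance = 50.4 + 33.0 + 12.0 = 95.4 m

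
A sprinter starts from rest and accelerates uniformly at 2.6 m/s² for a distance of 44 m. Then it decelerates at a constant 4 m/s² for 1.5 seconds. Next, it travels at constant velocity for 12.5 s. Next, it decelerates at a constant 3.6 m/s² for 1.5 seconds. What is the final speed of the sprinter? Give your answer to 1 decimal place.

3.7 m/s

Phase 1 (accelerating): v₀ = 0 m/s, a = 2.6 m/s².
v² = v₀² + 2aΔx = 0² + 2·2.6·44 = 229 → v = 15.1 m/s
t = (v − v₀)/a = (15.1 − 0)/2.6 = 5.82 s

Phase 2 (decelerating): v₀ = 15.1 m/s, a = -4 m/s².
v = v₀ + at = 15.1 + (-4)(1.5) = 9.13 m/s
Δx = v₀t + ½at² = 15.1·1.5 + 0.5·-4·1.5² = 18.2 m

Phase 3 (constant speed): v₀ = 9.13 m/s, a = 0 m/s².
v = v₀ + at = 9.13 + (0)(12.5) = 9.13 m/s
Δx = v₀t + ½at² = 9.13·12.5 + 0.5·0·12.5² = 114 m

Phase 4 (decelerating): v₀ = 9.13 m/s, a = -3.6 m/s².
v = v₀ + at = 9.13 + (-3.6)(1.5) = 3.73 m/s
Δx = v₀t + ½at² = 9.13·1.5 + 0.5·-3.6·1.5² = 9.64 m
Final speed = 3.73 m/s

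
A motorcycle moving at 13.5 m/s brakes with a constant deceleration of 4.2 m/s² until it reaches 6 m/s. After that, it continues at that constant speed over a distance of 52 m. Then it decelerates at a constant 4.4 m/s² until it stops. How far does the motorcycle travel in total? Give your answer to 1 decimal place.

Phase 1 (decelerating): v₀ = 13.5 m/s, a = -4.2 m/s².
v = v₀ + at → t = (6 − 13.5) / -4.2 = 1.79 s
v² = v₀² + 2aΔx → Δx = (6² − 13.5²)/(2·-4.2) = 17.4 m

Phase 2 (constant speed): v₀ = 6.00 m/s, a = 0 m/s².
Constant speed: t = d/v = 52/6.00 = 8.67 s

Phase 3 (decelerating): v₀ = 6.00 m/s, a = -4.4 m/s².
v = v₀ + at → t = (0 − 6.00) / -4.4 = 1.36 s
v² = v₀² + 2aΔx → Δx = (0² − 6.00²)/(2·-4.4) = 4.09 m
Total distance = 17.4 + 52.0 + 4.09 = 73.5 m

73.5 m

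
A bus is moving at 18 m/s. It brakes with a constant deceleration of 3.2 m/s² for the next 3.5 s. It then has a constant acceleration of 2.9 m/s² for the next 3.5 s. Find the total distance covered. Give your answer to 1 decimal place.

85.0 m

Phase 1 (decelerating): v₀ = 18.0 m/s, a = -3.2 m/s².
v = v₀ + at = 18.0 + (-3.2)(3.5) = 6.80 m/s
Δx = v₀t + ½at² = 18.0·3.5 + 0.5·-3.2·3.5² = 43.4 m

Phase 2 (accelerating): v₀ = 6.80 m/s, a = 2.9 m/s².
v = v₀ + at = 6.80 + (2.9)(3.5) = 16.9 m/s
Δx = v₀t + ½at² = 6.80·3.5 + 0.5·2.9·3.5² = 41.6 m
Total distance = 43.4 + 41.6 = 85.0 m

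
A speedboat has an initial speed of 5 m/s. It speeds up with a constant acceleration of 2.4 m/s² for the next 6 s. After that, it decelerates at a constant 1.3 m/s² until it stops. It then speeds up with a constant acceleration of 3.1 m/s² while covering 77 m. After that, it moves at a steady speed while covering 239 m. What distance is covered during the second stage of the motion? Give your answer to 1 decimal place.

144.8 m

Phase 1 (accelerating): v₀ = 5.00 m/s, a = 2.4 m/s².
v = v₀ + at = 5.00 + (2.4)(6) = 19.4 m/s
Δx = v₀t + ½at² = 5.00·6 + 0.5·2.4·6² = 73.2 m

Phase 2 (decelerating): v₀ = 19.4 m/s, a = -1.3 m/s².
v = v₀ + at → t = (0 − 19.4) / -1.3 = 14.9 s
v² = v₀² + 2aΔx → Δx = (0² − 19.4²)/(2·-1.3) = 145 m
Distance in phase 2 = 145 m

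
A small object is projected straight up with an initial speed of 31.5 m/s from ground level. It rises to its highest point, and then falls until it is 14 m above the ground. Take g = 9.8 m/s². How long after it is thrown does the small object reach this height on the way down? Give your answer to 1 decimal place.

Phase 1 (rising): v₀ = 31.5 m/s, a = -9.8 m/s².
v = v₀ + at → t = (0 − 31.5) / -9.8 = 3.21 s
v² = v₀² + 2aΔx → Δx = (0² − 31.5²)/(2·-9.8) = 50.6 m

Phase 2 (falling): v₀ = 0 m/s, a = -9.8 m/s².
Falls 36.6 m from rest: t = √(2·36.6/9.8) = 2.73 s; v = g·t = 26.8 m/s.
Total time = 3.21 + 2.73 = 5.95 s

5.9 s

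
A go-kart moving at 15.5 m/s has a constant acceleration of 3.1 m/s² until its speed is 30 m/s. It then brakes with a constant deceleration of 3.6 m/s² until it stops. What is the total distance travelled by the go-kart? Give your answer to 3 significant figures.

Phase 1 (accelerating): v₀ = 15.5 m/s, a = 3.1 m/s².
v = v₀ + at → t = (30 − 15.5) / 3.1 = 4.68 s
v² = v₀² + 2aΔx → Δx = (30² − 15.5²)/(2·3.1) = 106 m

Phase 2 (decelerating): v₀ = 30.0 m/s, a = -3.6 m/s².
v = v₀ + at → t = (0 − 30.0) / -3.6 = 8.33 s
v² = v₀² + 2aΔx → Δx = (0² − 30.0²)/(2·-3.6) = 125 m
Total distance = 106 + 125 = 231 m

231 m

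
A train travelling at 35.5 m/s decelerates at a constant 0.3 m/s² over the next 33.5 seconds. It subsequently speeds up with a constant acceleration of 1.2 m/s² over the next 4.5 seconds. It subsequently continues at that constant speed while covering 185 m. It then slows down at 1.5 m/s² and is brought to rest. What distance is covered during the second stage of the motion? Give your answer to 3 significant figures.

Phase 1 (decelerating): v₀ = 35.5 m/s, a = -0.3 m/s².
v = v₀ + at = 35.5 + (-0.3)(33.5) = 25.5 m/s
Δx = v₀t + ½at² = 35.5·33.5 + 0.5·-0.3·33.5² = 1020 m

Phase 2 (accelerating): v₀ = 25.5 m/s, a = 1.2 m/s².
v = v₀ + at = 25.5 + (1.2)(4.5) = 30.9 m/s
Δx = v₀t + ½at² = 25.5·4.5 + 0.5·1.2·4.5² = 127 m
Distance in phase 2 = 127 m

127 m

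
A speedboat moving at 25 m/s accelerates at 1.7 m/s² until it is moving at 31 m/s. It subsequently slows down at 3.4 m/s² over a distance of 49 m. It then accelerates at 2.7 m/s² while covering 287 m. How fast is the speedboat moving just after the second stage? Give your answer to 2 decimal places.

Phase 1 (accelerating): v₀ = 25.0 m/s, a = 1.7 m/s².
v = v₀ + at → t = (31 − 25.0) / 1.7 = 3.53 s
v² = v₀² + 2aΔx → Δx = (31² − 25.0²)/(2·1.7) = 98.8 m

Phase 2 (decelerating): v₀ = 31.0 m/s, a = -3.4 m/s².
v² = v₀² + 2aΔx = 31.0² + 2·-3.4·49 = 628 → v = 25.1 m/s
t = (v − v₀)/a = (25.1 − 31.0)/-3.4 = 1.75 s
Speed at end of phase 2 = 25.1 m/s

25.06 m/s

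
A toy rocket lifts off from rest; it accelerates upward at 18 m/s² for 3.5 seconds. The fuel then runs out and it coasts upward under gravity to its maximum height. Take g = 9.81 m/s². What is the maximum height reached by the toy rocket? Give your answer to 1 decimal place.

312.5 m

Phase 1 (powered ascent): v₀ = 0 m/s, a = 18 m/s².
v = v₀ + at = 0 + (18)(3.5) = 63.0 m/s
Δx = v₀t + ½at² = 0·3.5 + 0.5·18·3.5² = 110 m

Phase 2 (coasting upward): v₀ = 63.0 m/s, a = -9.81 m/s².
v = v₀ + at → t = (0 − 63.0) / -9.81 = 6.42 s
v² = v₀² + 2aΔx → Δx = (0² − 63.0²)/(2·-9.81) = 202 m
Maximum height = 110 + 202 = 313 m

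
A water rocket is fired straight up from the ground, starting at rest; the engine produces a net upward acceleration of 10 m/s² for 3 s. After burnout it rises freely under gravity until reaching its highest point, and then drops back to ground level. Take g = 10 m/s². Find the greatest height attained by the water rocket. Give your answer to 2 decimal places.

90.00 m

Phase 1 (powered ascent): v₀ = 0 m/s, a = 10 m/s².
v = v₀ + at = 0 + (10)(3) = 30.0 m/s
Δx = v₀t + ½at² = 0·3 + 0.5·10·3² = 45.0 m

Phase 2 (coasting upward): v₀ = 30.0 m/s, a = -10 m/s².
v = v₀ + at → t = (0 − 30.0) / -10 = 3.00 s
v² = v₀² + 2aΔx → Δx = (0² − 30.0²)/(2·-10) = 45.0 m
Maximum height = 45.0 + 45.0 = 90.0 m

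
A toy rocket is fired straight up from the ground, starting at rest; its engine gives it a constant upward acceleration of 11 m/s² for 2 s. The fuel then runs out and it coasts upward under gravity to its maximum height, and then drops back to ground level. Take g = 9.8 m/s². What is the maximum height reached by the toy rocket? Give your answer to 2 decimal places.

Phase 1 (powered ascent): v₀ = 0 m/s, a = 11 m/s².
v = v₀ + at = 0 + (11)(2) = 22.0 m/s
Δx = v₀t + ½at² = 0·2 + 0.5·11·2² = 22.0 m

Phase 2 (coasting upward): v₀ = 22.0 m/s, a = -9.8 m/s².
v = v₀ + at → t = (0 − 22.0) / -9.8 = 2.24 s
v² = v₀² + 2aΔx → Δx = (0² − 22.0²)/(2·-9.8) = 24.7 m
Maximum height = 22.0 + 24.7 = 46.7 m

46.69 m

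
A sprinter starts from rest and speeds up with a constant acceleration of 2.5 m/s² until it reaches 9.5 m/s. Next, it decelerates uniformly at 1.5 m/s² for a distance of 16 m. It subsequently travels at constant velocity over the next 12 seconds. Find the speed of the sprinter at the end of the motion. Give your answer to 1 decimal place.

Phase 1 (accelerating): v₀ = 0 m/s, a = 2.5 m/s².
v = v₀ + at → t = (9.5 − 0) / 2.5 = 3.80 s
v² = v₀² + 2aΔx → Δx = (9.5² − 0²)/(2·2.5) = 18.1 m

Phase 2 (decelerating): v₀ = 9.50 m/s, a = -1.5 m/s².
v² = v₀² + 2aΔx = 9.50² + 2·-1.5·16 = 42.2 → v = 6.50 m/s
t = (v − v₀)/a = (6.50 − 9.50)/-1.5 = 2.00 s

Phase 3 (constant speed): v₀ = 6.50 m/s, a = 0 m/s².
v = v₀ + at = 6.50 + (0)(12) = 6.50 m/s
Δx = v₀t + ½at² = 6.50·12 + 0.5·0·12² = 78.0 m
Final speed = 6.50 m/s

6.5 m/s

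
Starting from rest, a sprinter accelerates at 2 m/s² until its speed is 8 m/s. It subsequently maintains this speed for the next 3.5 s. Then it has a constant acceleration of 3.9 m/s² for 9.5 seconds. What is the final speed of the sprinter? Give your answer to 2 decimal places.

45.05 m/s

Phase 1 (accelerating): v₀ = 0 m/s, a = 2 m/s².
v = v₀ + at → t = (8 − 0) / 2 = 4.00 s
v² = v₀² + 2aΔx → Δx = (8² − 0²)/(2·2) = 16.0 m

Phase 2 (constant speed): v₀ = 8.00 m/s, a = 0 m/s².
v = v₀ + at = 8.00 + (0)(3.5) = 8.00 m/s
Δx = v₀t + ½at² = 8.00·3.5 + 0.5·0·3.5² = 28.0 m

Phase 3 (accelerating): v₀ = 8.00 m/s, a = 3.9 m/s².
v = v₀ + at = 8.00 + (3.9)(9.5) = 45.0 m/s
Δx = v₀t + ½at² = 8.00·9.5 + 0.5·3.9·9.5² = 252 m
Final speed = 45.0 m/s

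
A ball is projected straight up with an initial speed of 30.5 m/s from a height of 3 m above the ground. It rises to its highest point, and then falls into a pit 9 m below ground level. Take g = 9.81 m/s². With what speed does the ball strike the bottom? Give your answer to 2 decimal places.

34.14 m/s

Phase 1 (rising): v₀ = 30.5 m/s, a = -9.81 m/s².
v = v₀ + at → t = (0 − 30.5) / -9.81 = 3.11 s
v² = v₀² + 2aΔx → Δx = (0² − 30.5²)/(2·-9.81) = 47.4 m

Phase 2 (falling): v₀ = 0 m/s, a = -9.81 m/s².
Falls 59.4 m from rest: t = √(2·59.4/9.81) = 3.48 s; v = g·t = 34.1 m/s.
Final speed = 34.1 m/s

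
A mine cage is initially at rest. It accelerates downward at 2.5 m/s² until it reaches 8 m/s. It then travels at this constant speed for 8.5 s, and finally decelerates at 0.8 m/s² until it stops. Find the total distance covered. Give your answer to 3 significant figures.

121 m

Phase 1 (accelerating): v₀ = 0 m/s, a = 2.5 m/s².
v = v₀ + at → t = (8 − 0) / 2.5 = 3.20 s
v² = v₀² + 2aΔx → Δx = (8² − 0²)/(2·2.5) = 12.8 m

Phase 2 (constant speed): v₀ = 8.00 m/s, a = 0 m/s².
v = v₀ + at = 8.00 + (0)(8.5) = 8.00 m/s
Δx = v₀t + ½at² = 8.00·8.5 + 0.5·0·8.5² = 68.0 m

Phase 3 (decelerating): v₀ = 8.00 m/s, a = -0.8 m/s².
v = v₀ + at → t = (0 − 8.00) / -0.8 = 10.0 s
v² = v₀² + 2aΔx → Δx = (0² − 8.00²)/(2·-0.8) = 40.0 m
Total distance = 12.8 + 68.0 + 40.0 = 121 m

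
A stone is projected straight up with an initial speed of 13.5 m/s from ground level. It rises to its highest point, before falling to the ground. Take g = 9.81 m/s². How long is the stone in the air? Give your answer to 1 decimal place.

2.8 s

Phase 1 (rising): v₀ = 13.5 m/s, a = -9.81 m/s².
v = v₀ + at → t = (0 − 13.5) / -9.81 = 1.38 s
v² = v₀² + 2aΔx → Δx = (0² − 13.5²)/(2·-9.81) = 9.29 m

Phase 2 (falling): v₀ = 0 m/s, a = -9.81 m/s².
Falls 9.29 m from rest: t = √(2·9.29/9.81) = 1.38 s; v = g·t = 13.5 m/s.
Total time = 1.38 + 1.38 = 2.75 s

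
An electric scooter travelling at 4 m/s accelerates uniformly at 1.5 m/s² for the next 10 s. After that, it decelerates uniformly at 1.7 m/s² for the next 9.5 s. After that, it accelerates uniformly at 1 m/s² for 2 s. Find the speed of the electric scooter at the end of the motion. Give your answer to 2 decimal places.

4.85 m/s

Phase 1 (accelerating): v₀ = 4.00 m/s, a = 1.5 m/s².
v = v₀ + at = 4.00 + (1.5)(10) = 19.0 m/s
Δx = v₀t + ½at² = 4.00·10 + 0.5·1.5·10² = 115 m

Phase 2 (decelerating): v₀ = 19.0 m/s, a = -1.7 m/s².
v = v₀ + at = 19.0 + (-1.7)(9.5) = 2.85 m/s
Δx = v₀t + ½at² = 19.0·9.5 + 0.5·-1.7·9.5² = 104 m

Phase 3 (accelerating): v₀ = 2.85 m/s, a = 1 m/s².
v = v₀ + at = 2.85 + (1)(2) = 4.85 m/s
Δx = v₀t + ½at² = 2.85·2 + 0.5·1·2² = 7.70 m
Final speed = 4.85 m/s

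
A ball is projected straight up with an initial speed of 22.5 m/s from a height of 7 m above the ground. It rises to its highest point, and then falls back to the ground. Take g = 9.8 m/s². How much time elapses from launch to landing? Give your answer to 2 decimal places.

4.88 s

Phase 1 (rising): v₀ = 22.5 m/s, a = -9.8 m/s².
v = v₀ + at → t = (0 − 22.5) / -9.8 = 2.30 s
v² = v₀² + 2aΔx → Δx = (0² − 22.5²)/(2·-9.8) = 25.8 m

Phase 2 (falling): v₀ = 0 m/s, a = -9.8 m/s².
Falls 32.8 m from rest: t = √(2·32.8/9.8) = 2.59 s; v = g·t = 25.4 m/s.
Total time = 2.30 + 2.59 = 4.88 s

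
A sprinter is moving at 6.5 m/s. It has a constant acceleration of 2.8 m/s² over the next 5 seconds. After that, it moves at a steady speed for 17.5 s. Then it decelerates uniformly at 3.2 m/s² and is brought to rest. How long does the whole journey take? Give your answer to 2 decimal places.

Phase 1 (accelerating): v₀ = 6.50 m/s, a = 2.8 m/s².
v = v₀ + at = 6.50 + (2.8)(5) = 20.5 m/s
Δx = v₀t + ½at² = 6.50·5 + 0.5·2.8·5² = 67.5 m

Phase 2 (constant speed): v₀ = 20.5 m/s, a = 0 m/s².
v = v₀ + at = 20.5 + (0)(17.5) = 20.5 m/s
Δx = v₀t + ½at² = 20.5·17.5 + 0.5·0·17.5² = 359 m

Phase 3 (decelerating): v₀ = 20.5 m/s, a = -3.2 m/s².
v = v₀ + at → t = (0 − 20.5) / -3.2 = 6.41 s
v² = v₀² + 2aΔx → Δx = (0² − 20.5²)/(2·-3.2) = 65.7 m
Total time = 5.00 + 17.5 + 6.41 = 28.9 s

28.91 s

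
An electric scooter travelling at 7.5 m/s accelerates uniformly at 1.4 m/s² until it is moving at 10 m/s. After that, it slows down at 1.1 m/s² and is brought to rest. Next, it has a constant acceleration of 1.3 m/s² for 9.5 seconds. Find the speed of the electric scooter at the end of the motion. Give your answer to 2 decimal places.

Phase 1 (accelerating): v₀ = 7.50 m/s, a = 1.4 m/s².
v = v₀ + at → t = (10 − 7.50) / 1.4 = 1.79 s
v² = v₀² + 2aΔx → Δx = (10² − 7.50²)/(2·1.4) = 15.6 m

Phase 2 (decelerating): v₀ = 10.0 m/s, a = -1.1 m/s².
v = v₀ + at → t = (0 − 10.0) / -1.1 = 9.09 s
v² = v₀² + 2aΔx → Δx = (0² − 10.0²)/(2·-1.1) = 45.5 m

Phase 3 (accelerating): v₀ = 0 m/s, a = 1.3 m/s².
v = v₀ + at = 0 + (1.3)(9.5) = 12.3 m/s
Δx = v₀t + ½at² = 0·9.5 + 0.5·1.3·9.5² = 58.7 m
Final speed = 12.3 m/s

12.35 m/s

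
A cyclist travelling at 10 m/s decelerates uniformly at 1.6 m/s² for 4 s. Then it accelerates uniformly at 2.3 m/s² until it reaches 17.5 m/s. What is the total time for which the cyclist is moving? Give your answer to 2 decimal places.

10.04 s

Phase 1 (decelerating): v₀ = 10.0 m/s, a = -1.6 m/s².
v = v₀ + at = 10.0 + (-1.6)(4) = 3.60 m/s
Δx = v₀t + ½at² = 10.0·4 + 0.5·-1.6·4² = 27.2 m

Phase 2 (accelerating): v₀ = 3.60 m/s, a = 2.3 m/s².
v = v₀ + at → t = (17.5 − 3.60) / 2.3 = 6.04 s
v² = v₀² + 2aΔx → Δx = (17.5² − 3.60²)/(2·2.3) = 63.8 m
Total time = 4.00 + 6.04 = 10.0 s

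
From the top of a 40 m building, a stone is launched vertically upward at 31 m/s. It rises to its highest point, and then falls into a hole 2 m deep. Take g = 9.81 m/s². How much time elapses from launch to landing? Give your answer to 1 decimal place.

Phase 1 (rising): v₀ = 31.0 m/s, a = -9.81 m/s².
v = v₀ + at → t = (0 − 31.0) / -9.81 = 3.16 s
v² = v₀² + 2aΔx → Δx = (0² − 31.0²)/(2·-9.81) = 49.0 m

Phase 2 (falling): v₀ = 0 m/s, a = -9.81 m/s².
Falls 91.0 m from rest: t = √(2·91.0/9.81) = 4.31 s; v = g·t = 42.2 m/s.
Total time = 3.16 + 4.31 = 7.47 s

7.5 s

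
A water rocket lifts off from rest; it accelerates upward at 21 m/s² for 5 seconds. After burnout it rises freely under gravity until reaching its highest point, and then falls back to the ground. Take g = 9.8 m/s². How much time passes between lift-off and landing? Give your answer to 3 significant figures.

Phase 1 (powered ascent): v₀ = 0 m/s, a = 21 m/s².
v = v₀ + at = 0 + (21)(5) = 105 m/s
Δx = v₀t + ½at² = 0·5 + 0.5·21·5² = 262 m

Phase 2 (coasting upward): v₀ = 105 m/s, a = -9.8 m/s².
v = v₀ + at → t = (0 − 105) / -9.8 = 10.7 s
v² = v₀² + 2aΔx → Δx = (0² − 105²)/(2·-9.8) = 562 m

Phase 3 (free fall): v₀ = 0 m/s, a = -9.8 m/s².
Falls 825 m from rest: t = √(2·825/9.8) = 13.0 s; v = g·t = 127 m/s.
Total time = 5.00 + 10.7 + 13.0 = 28.7 s

28.7 s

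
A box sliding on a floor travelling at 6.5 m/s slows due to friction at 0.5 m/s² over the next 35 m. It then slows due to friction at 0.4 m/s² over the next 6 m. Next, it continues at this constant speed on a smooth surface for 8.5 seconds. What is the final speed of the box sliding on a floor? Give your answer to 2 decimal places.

Phase 1 (decelerating): v₀ = 6.50 m/s, a = -0.5 m/s².
v² = v₀² + 2aΔx = 6.50² + 2·-0.5·35 = 7.25 → v = 2.69 m/s
t = (v − v₀)/a = (2.69 − 6.50)/-0.5 = 7.61 s

Phase 2 (decelerating): v₀ = 2.69 m/s, a = -0.4 m/s².
v² = v₀² + 2aΔx = 2.69² + 2·-0.4·6 = 2.45 → v = 1.57 m/s
t = (v − v₀)/a = (1.57 − 2.69)/-0.4 = 2.82 s

Phase 3 (constant speed): v₀ = 1.57 m/s, a = 0 m/s².
v = v₀ + at = 1.57 + (0)(8.5) = 1.57 m/s
Δx = v₀t + ½at² = 1.57·8.5 + 0.5·0·8.5² = 13.3 m
Final speed = 1.57 m/s

1.57 m/s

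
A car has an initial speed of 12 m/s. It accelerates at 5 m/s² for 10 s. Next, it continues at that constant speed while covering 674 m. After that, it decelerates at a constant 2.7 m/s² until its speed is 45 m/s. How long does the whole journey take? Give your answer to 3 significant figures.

Phase 1 (accelerating): v₀ = 12.0 m/s, a = 5 m/s².
v = v₀ + at = 12.0 + (5)(10) = 62.0 m/s
Δx = v₀t + ½at² = 12.0·10 + 0.5·5·10² = 370 m

Phase 2 (constant speed): v₀ = 62.0 m/s, a = 0 m/s².
Constant speed: t = d/v = 674/62.0 = 10.9 s

Phase 3 (decelerating): v₀ = 62.0 m/s, a = -2.7 m/s².
v = v₀ + at → t = (45 − 62.0) / -2.7 = 6.30 s
v² = v₀² + 2aΔx → Δx = (45² − 62.0²)/(2·-2.7) = 337 m
Total time = 10.0 + 10.9 + 6.30 = 27.2 s

27.2 s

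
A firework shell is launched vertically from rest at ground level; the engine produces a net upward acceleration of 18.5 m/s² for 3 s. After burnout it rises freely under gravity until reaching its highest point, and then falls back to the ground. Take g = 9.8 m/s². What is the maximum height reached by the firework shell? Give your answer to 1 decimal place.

240.4 m

Phase 1 (powered ascent): v₀ = 0 m/s, a = 18.5 m/s².
v = v₀ + at = 0 + (18.5)(3) = 55.5 m/s
Δx = v₀t + ½at² = 0·3 + 0.5·18.5·3² = 83.2 m

Phase 2 (coasting upward): v₀ = 55.5 m/s, a = -9.8 m/s².
v = v₀ + at → t = (0 − 55.5) / -9.8 = 5.66 s
v² = v₀² + 2aΔx → Δx = (0² − 55.5²)/(2·-9.8) = 157 m
Maximum height = 83.2 + 157 = 240 m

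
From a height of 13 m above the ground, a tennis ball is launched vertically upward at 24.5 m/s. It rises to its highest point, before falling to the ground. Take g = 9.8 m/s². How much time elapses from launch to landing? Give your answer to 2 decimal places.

Phase 1 (rising): v₀ = 24.5 m/s, a = -9.8 m/s².
v = v₀ + at → t = (0 − 24.5) / -9.8 = 2.50 s
v² = v₀² + 2aΔx → Δx = (0² − 24.5²)/(2·-9.8) = 30.6 m

Phase 2 (falling): v₀ = 0 m/s, a = -9.8 m/s².
Falls 43.6 m from rest: t = √(2·43.6/9.8) = 2.98 s; v = g·t = 29.2 m/s.
Total time = 2.50 + 2.98 = 5.48 s

5.48 s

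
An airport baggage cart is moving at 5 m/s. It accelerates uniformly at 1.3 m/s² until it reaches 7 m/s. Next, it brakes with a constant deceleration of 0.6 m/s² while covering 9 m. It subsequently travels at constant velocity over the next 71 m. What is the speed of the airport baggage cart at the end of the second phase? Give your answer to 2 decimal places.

Phase 1 (accelerating): v₀ = 5.00 m/s, a = 1.3 m/s².
v = v₀ + at → t = (7 − 5.00) / 1.3 = 1.54 s
v² = v₀² + 2aΔx → Δx = (7² − 5.00²)/(2·1.3) = 9.23 m

Phase 2 (decelerating): v₀ = 7.00 m/s, a = -0.6 m/s².
v² = v₀² + 2aΔx = 7.00² + 2·-0.6·9 = 38.2 → v = 6.18 m/s
t = (v − v₀)/a = (6.18 − 7.00)/-0.6 = 1.37 s
Speed at end of phase 2 = 6.18 m/s

6.18 m/s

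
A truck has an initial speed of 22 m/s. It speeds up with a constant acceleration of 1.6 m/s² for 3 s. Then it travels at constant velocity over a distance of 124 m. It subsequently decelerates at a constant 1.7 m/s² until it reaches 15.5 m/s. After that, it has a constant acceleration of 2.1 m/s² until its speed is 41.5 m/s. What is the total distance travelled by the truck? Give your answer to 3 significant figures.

691 m

Phase 1 (accelerating): v₀ = 22.0 m/s, a = 1.6 m/s².
v = v₀ + at = 22.0 + (1.6)(3) = 26.8 m/s
Δx = v₀t + ½at² = 22.0·3 + 0.5·1.6·3² = 73.2 m

Phase 2 (constant speed): v₀ = 26.8 m/s, a = 0 m/s².
Constant speed: t = d/v = 124/26.8 = 4.63 s

Phase 3 (decelerating): v₀ = 26.8 m/s, a = -1.7 m/s².
v = v₀ + at → t = (15.5 − 26.8) / -1.7 = 6.65 s
v² = v₀² + 2aΔx → Δx = (15.5² − 26.8²)/(2·-1.7) = 141 m

Phase 4 (accelerating): v₀ = 15.5 m/s, a = 2.1 m/s².
v = v₀ + at → t = (41.5 − 15.5) / 2.1 = 12.4 s
v² = v₀² + 2aΔx → Δx = (41.5² − 15.5²)/(2·2.1) = 353 m
Total distance = 73.2 + 124 + 141 + 353 = 691 m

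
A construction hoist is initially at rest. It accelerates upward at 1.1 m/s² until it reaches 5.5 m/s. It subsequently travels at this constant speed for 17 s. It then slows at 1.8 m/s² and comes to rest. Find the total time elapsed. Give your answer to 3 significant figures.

Phase 1 (accelerating): v₀ = 0 m/s, a = 1.1 m/s².
v = v₀ + at → t = (5.5 − 0) / 1.1 = 5.00 s
v² = v₀² + 2aΔx → Δx = (5.5² − 0²)/(2·1.1) = 13.7 m

Phase 2 (constant speed): v₀ = 5.50 m/s, a = 0 m/s².
v = v₀ + at = 5.50 + (0)(17) = 5.50 m/s
Δx = v₀t + ½at² = 5.50·17 + 0.5·0·17² = 93.5 m

Phase 3 (decelerating): v₀ = 5.50 m/s, a = -1.8 m/s².
v = v₀ + at → t = (0 − 5.50) / -1.8 = 3.06 s
v² = v₀² + 2aΔx → Δx = (0² − 5.50²)/(2·-1.8) = 8.40 m
Total time = 5.00 + 17.0 + 3.06 = 25.1 s

25.1 s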